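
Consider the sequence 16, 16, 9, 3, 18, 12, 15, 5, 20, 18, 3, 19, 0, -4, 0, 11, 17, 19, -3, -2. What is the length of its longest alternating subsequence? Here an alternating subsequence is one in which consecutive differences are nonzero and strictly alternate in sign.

Track the best alternating length ending on an up-step vs a down-step at each position: up/down = 1/1, 1/1, 1/2, 1/2, 3/1, 3/4, 5/4, 3/6, 7/1, 7/8, 1/8, 9/8, 1/10, 1/10, 11/10, 11/10, 11/10, 11/8, 11/12, 13/12.
The maximum over both is 13; one such subsequence is 16, 9, 18, 12, 15, 5, 20, 18, 19, -4, 0, -3, -2.

13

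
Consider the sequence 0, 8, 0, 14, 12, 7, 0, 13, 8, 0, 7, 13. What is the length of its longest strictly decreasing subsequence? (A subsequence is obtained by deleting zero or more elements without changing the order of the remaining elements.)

4

Let dp[i] be the longest decreasing subsequence ending at position i. Then dp = [1, 1, 2, 1, 2, 3, 4, 2, 3, 4, 4, 2].
The maximum is 4; one witness is 14, 12, 7, 0 at positions 4,5,6,7.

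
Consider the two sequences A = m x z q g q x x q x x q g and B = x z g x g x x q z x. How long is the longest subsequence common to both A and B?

7

A longest common subsequence is xzgxxqx (length 7); the LCS DP confirms no longer common subsequence exists.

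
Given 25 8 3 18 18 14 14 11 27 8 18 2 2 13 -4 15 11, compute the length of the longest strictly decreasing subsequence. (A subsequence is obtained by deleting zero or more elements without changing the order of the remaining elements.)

7

Scanning left to right, the best length ending at each element is: 25→1, 8→2, 3→3, 18→2, 18→2, 14→3, 14→3, 11→4, 27→1, 8→5, 18→2, 2→6, 2→6, 13→4, -4→7, 15→3, 11→5.
So the longest decreasing subsequence has length 7, e.g. 25, 18, 14, 11, 8, 2, -4.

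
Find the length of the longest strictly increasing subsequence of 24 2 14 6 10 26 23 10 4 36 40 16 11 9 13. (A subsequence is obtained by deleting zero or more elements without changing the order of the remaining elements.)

One longest increasing subsequence is 2, 6, 10, 26, 36, 40 (positions 2,4,5,6,10,11), of length 6; no longer one exists.

6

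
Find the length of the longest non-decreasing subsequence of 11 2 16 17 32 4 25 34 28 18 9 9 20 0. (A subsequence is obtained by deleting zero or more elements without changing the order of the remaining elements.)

One longest non-decreasing subsequence is 11, 16, 17, 32, 34 (positions 1,3,4,5,8), of length 5; no longer one exists.

5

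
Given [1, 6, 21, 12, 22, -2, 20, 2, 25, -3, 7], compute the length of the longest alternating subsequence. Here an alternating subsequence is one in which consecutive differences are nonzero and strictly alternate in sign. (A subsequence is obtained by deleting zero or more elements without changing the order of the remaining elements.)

A longest alternating subsequence is 1, 21, 12, 22, -2, 20, 2, 25, -3, 7 (positions 1,3,4,5,6,7,8,9,10,11); its 9 consecutive differences strictly alternate in sign, and length 10 is optimal.

10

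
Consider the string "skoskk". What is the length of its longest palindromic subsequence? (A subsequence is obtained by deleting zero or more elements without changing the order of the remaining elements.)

3

Using dp[i][j] = 2 + dp[i+1][j−1] if the ends match, else max(dp[i+1][j], dp[i][j−1]):
dp[1][6] = 3. A witness is kkk at positions 2,5,6.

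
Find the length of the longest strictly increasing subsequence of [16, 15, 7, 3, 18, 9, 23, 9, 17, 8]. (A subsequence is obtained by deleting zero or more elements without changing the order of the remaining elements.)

3

Scanning left to right, the best length ending at each element is: 16→1, 15→1, 7→1, 3→1, 18→2, 9→2, 23→3, 9→2, 17→3, 8→2.
So the longest increasing subsequence has length 3, e.g. 16, 18, 23.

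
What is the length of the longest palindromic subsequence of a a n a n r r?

One longest palindromic subsequence is nan (positions 3,4,5); it reads the same forward and backward, and the interval DP gives dp[1][7] = 3.

3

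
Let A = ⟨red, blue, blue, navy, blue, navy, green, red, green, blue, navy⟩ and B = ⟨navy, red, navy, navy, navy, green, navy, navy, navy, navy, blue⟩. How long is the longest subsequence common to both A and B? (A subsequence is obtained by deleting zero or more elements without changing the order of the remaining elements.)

5

A longest common subsequence is red, navy, navy, green, blue (length 5); the LCS DP confirms no longer common subsequence exists.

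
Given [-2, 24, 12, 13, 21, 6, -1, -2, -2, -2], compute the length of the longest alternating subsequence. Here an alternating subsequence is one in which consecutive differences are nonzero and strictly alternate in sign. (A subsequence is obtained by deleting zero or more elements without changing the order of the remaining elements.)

A longest alternating subsequence is -2, 24, 12, 13, 6 (positions 1,2,3,4,6); its 4 consecutive differences strictly alternate in sign, and length 5 is optimal.

5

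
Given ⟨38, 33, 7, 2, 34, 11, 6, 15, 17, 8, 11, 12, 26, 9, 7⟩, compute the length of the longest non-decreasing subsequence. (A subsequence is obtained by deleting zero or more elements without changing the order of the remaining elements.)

One longest non-decreasing subsequence is 2, 6, 8, 11, 12, 26 (positions 4,7,10,11,12,13), of length 6; no longer one exists.

6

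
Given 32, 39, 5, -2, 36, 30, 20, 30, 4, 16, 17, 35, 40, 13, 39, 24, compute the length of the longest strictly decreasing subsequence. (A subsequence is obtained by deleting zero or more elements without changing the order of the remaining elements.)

6

Let dp[i] be the longest decreasing subsequence ending at position i. Then dp = [1, 1, 2, 3, 2, 3, 4, 3, 5, 5, 5, 3, 1, 6, 2, 4].
The maximum is 6; one witness is 39, 36, 30, 20, 16, 13 at positions 2,5,6,7,10,14.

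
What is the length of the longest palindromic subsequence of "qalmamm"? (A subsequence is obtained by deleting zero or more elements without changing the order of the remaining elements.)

3

Using dp[i][j] = 2 + dp[i+1][j−1] if the ends match, else max(dp[i+1][j], dp[i][j−1]):
dp[1][7] = 3. A witness is mmm at positions 4,6,7.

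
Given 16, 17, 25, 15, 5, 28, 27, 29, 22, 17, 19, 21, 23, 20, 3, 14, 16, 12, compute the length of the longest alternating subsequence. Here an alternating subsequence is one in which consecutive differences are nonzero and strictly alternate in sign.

11

Track the best alternating length ending on an up-step vs a down-step at each position: up/down = 1/1, 2/1, 2/1, 1/3, 1/3, 4/1, 4/5, 6/1, 4/7, 4/7, 8/7, 8/7, 8/7, 8/9, 1/9, 10/9, 10/9, 10/11.
The maximum over both is 11; one such subsequence is 16, 17, 15, 28, 27, 29, 17, 19, 3, 14, 12.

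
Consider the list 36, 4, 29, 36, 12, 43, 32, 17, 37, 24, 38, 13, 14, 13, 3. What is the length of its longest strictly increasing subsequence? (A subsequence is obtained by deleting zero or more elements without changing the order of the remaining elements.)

Let dp[i] be the longest increasing subsequence ending at position i. Then dp = [1, 1, 2, 3, 2, 4, 3, 3, 4, 4, 5, 3, 4, 3, 1].
The maximum is 5; one witness is 4, 29, 36, 37, 38 at positions 2,3,4,9,11.

5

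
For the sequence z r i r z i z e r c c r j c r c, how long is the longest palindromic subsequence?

One longest palindromic subsequence is rrzizrr (positions 2,4,5,6,7,12,15); it reads the same forward and backward, and the interval DP gives dp[1][16] = 7.

7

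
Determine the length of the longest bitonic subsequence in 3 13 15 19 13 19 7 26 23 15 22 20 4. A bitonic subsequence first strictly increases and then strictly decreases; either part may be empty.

Let inc[i] be the LIS ending at i and dec[i] the longest strictly decreasing subsequence starting at i. inc = [1, 2, 3, 4, 2, 4, 2, 5, 5, 3, 5, 5, 2], dec = [1, 3, 4, 4, 3, 3, 2, 5, 4, 2, 3, 2, 1].
max_i inc[i]+dec[i]−1 = 9, with one witness 3, 13, 15, 19, 26, 23, 22, 20, 4.

9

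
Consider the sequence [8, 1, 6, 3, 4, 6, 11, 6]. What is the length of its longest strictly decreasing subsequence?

Let dp[i] be the longest decreasing subsequence ending at position i. Then dp = [1, 2, 2, 3, 3, 2, 1, 2].
The maximum is 3; one witness is 8, 6, 3 at positions 1,3,4.

3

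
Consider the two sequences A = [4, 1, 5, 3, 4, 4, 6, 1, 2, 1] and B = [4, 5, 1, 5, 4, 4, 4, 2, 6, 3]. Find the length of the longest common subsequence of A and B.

Backtracking the LCS table gives one alignment: 4 (A1,B1) → 1 (A2,B3) → 5 (A3,B4) → 4 (A5,B6) → 4 (A6,B7) → 6 (A7,B9).
So the longest common subsequence has length 6.

6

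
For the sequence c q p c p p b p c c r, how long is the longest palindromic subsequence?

7

One longest palindromic subsequence is ccpbpcc (positions 1,4,5,7,8,9,10); it reads the same forward and backward, and the interval DP gives dp[1][11] = 7.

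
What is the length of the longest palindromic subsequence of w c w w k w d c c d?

Using dp[i][j] = 2 + dp[i+1][j−1] if the ends match, else max(dp[i+1][j], dp[i][j−1]):
dp[1][10] = 5. A witness is cwkwc at positions 2,4,5,6,9.

5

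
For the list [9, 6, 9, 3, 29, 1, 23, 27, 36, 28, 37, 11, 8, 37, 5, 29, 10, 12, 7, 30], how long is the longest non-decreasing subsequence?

7

One longest non-decreasing subsequence is 9, 9, 23, 27, 36, 37, 37 (positions 1,3,7,8,9,11,14), of length 7; no longer one exists.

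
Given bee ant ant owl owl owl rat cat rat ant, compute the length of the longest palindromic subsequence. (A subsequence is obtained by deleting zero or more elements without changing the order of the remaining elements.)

One longest palindromic subsequence is ant rat cat rat ant (positions 2,7,8,9,10); it reads the same forward and backward, and the interval DP gives dp[1][10] = 5.

5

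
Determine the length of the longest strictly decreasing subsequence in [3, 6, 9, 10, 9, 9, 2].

3

Let dp[i] be the longest decreasing subsequence ending at position i. Then dp = [1, 1, 1, 1, 2, 2, 3].
The maximum is 3; one witness is 10, 9, 2 at positions 4,5,7.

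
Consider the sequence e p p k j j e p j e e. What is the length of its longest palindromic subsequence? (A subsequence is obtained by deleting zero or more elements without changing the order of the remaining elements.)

Using dp[i][j] = 2 + dp[i+1][j−1] if the ends match, else max(dp[i+1][j], dp[i][j−1]):
dp[1][11] = 6. A witness is epjjpe at positions 1,3,5,6,8,11.

6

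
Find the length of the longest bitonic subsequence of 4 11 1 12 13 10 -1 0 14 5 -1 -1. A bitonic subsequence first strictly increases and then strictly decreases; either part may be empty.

One longest bitonic subsequence is 4, 11, 12, 13, 10, 5, -1 (positions 1,2,4,5,6,10,12): it rises to 13 then falls. Length 7 is optimal.

7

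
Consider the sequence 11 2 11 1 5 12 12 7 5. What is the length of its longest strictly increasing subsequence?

3

Scanning left to right, the best length ending at each element is: 11→1, 2→1, 11→2, 1→1, 5→2, 12→3, 12→3, 7→3, 5→2.
So the longest increasing subsequence has length 3, e.g. 2, 11, 12.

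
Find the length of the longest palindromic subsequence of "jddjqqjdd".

8

One longest palindromic subsequence is ddjqqjdd (positions 2,3,4,5,6,7,8,9); it reads the same forward and backward, and the interval DP gives dp[1][9] = 8.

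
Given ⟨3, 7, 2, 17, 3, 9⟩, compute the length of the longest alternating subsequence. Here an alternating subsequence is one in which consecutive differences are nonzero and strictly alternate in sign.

A longest alternating subsequence is 3, 7, 2, 17, 3, 9 (positions 1,2,3,4,5,6); its 5 consecutive differences strictly alternate in sign, and length 6 is optimal.

6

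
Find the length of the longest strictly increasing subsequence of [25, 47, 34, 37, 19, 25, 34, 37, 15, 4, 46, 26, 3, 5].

Scanning left to right, the best length ending at each element is: 25→1, 47→2, 34→2, 37→3, 19→1, 25→2, 34→3, 37→4, 15→1, 4→1, 46→5, 26→3, 3→1, 5→2.
So the longest increasing subsequence has length 5, e.g. 19, 25, 34, 37, 46.

5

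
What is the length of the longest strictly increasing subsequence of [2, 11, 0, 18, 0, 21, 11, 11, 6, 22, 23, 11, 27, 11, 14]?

7

Scanning left to right, the best length ending at each element is: 2→1, 11→2, 0→1, 18→3, 0→1, 21→4, 11→2, 11→2, 6→2, 22→5, 23→6, 11→3, 27→7, 11→3, 14→4.
So the longest increasing subsequence has length 7, e.g. 2, 11, 18, 21, 22, 23, 27.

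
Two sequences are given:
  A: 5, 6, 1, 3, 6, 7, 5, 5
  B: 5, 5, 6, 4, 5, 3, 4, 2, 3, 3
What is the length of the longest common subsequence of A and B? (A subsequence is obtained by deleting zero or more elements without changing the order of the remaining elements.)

3

A longest common subsequence is 5, 6, 3 (length 3); the LCS DP confirms no longer common subsequence exists.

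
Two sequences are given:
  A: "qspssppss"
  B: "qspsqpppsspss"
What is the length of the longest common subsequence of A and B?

8

Backtracking the LCS table gives one alignment: q (A1,B1) → s (A2,B4) → p (A3,B8) → s (A4,B9) → s (A5,B10) → p (A7,B11) → s (A8,B12) → s (A9,B13).
So the longest common subsequence has length 8.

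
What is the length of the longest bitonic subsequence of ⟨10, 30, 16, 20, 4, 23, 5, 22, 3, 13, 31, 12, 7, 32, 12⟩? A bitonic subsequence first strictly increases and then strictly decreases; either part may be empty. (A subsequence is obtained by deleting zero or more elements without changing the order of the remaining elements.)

8

One longest bitonic subsequence is 10, 16, 20, 23, 22, 13, 12, 7 (positions 1,3,4,6,8,10,12,13): it rises to 23 then falls. Length 8 is optimal.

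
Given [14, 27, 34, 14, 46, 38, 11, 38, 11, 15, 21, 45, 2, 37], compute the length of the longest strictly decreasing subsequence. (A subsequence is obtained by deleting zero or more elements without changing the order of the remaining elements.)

Scanning left to right, the best length ending at each element is: 14→1, 27→1, 34→1, 14→2, 46→1, 38→2, 11→3, 38→2, 11→3, 15→3, 21→3, 45→2, 2→4, 37→3.
So the longest decreasing subsequence has length 4, e.g. 27, 14, 11, 2.

4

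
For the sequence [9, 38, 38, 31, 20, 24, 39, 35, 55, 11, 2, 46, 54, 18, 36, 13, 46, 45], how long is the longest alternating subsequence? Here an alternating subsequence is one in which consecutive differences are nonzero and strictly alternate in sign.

13

A longest alternating subsequence is 9, 38, 31, 39, 35, 55, 11, 46, 18, 36, 13, 46, 45 (positions 1,2,4,7,8,9,10,12,14,15,16,17,18); its 12 consecutive differences strictly alternate in sign, and length 13 is optimal.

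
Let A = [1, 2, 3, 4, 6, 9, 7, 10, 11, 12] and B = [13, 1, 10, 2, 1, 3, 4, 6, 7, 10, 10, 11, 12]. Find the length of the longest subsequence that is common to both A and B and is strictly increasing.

9

For each value that appears in both, track the longest common increasing run ending there.
The best achievable length is 9; one witness is 1, 2, 3, 4, 6, 7, 10, 11, 12 (A-positions 1,2,3,4,5,7,8,9,10, B-positions 2,4,6,7,8,9,10,12,13).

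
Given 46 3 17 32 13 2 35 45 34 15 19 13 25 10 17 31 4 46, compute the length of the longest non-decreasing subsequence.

7

Let dp[i] be the longest non-decreasing subsequence ending at position i. Then dp = [1, 1, 2, 3, 2, 1, 4, 5, 4, 3, 4, 3, 5, 2, 4, 6, 2, 7].
The maximum is 7; one witness is 3, 13, 15, 19, 25, 31, 46 at positions 2,5,10,11,13,16,18.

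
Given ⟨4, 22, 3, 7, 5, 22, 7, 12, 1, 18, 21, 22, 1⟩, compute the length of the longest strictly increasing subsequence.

7

Let dp[i] be the longest increasing subsequence ending at position i. Then dp = [1, 2, 1, 2, 2, 3, 3, 4, 1, 5, 6, 7, 1].
The maximum is 7; one witness is 4, 5, 7, 12, 18, 21, 22 at positions 1,5,7,8,10,11,12.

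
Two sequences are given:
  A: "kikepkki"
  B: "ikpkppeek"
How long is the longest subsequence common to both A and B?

5

A longest common subsequence is ikpkk (length 5); the LCS DP confirms no longer common subsequence exists.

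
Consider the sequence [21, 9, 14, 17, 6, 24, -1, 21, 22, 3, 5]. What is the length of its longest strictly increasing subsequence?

One longest increasing subsequence is 9, 14, 17, 21, 22 (positions 2,3,4,8,9), of length 5; no longer one exists.

5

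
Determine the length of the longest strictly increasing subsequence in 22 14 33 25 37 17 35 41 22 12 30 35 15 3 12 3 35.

5

Let dp[i] be the longest increasing subsequence ending at position i. Then dp = [1, 1, 2, 2, 3, 2, 3, 4, 3, 1, 4, 5, 2, 1, 2, 1, 5].
The maximum is 5; one witness is 14, 17, 22, 30, 35 at positions 2,6,9,11,12.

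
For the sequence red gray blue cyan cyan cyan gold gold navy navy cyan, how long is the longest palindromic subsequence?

4

Using dp[i][j] = 2 + dp[i+1][j−1] if the ends match, else max(dp[i+1][j], dp[i][j−1]):
dp[1][11] = 4. A witness is cyan navy navy cyan at positions 4,9,10,11.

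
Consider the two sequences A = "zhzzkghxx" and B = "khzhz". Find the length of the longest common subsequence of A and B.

3

Backtracking the LCS table gives one alignment: z (A1,B3) → h (A2,B4) → z (A4,B5).
So the longest common subsequence has length 3.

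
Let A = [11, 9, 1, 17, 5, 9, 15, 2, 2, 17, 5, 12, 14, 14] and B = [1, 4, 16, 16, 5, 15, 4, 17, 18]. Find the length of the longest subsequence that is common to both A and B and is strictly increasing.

4

For each value that appears in both, track the longest common increasing run ending there.
The best achievable length is 4; one witness is 1, 5, 15, 17 (A-positions 3,5,7,10, B-positions 1,5,6,8).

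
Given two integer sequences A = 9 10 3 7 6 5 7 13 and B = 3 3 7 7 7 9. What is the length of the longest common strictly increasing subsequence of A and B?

For each value that appears in both, track the longest common increasing run ending there.
The best achievable length is 2; one witness is 3, 7 (A-positions 3,4, B-positions 1,3).

2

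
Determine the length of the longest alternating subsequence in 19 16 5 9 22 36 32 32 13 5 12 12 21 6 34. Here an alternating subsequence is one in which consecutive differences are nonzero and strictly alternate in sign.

Track the best alternating length ending on an up-step vs a down-step at each position: up/down = 1/1, 1/2, 1/2, 3/2, 3/1, 3/1, 3/4, 3/4, 3/4, 1/4, 5/4, 5/4, 5/4, 5/6, 7/4.
The maximum over both is 7; one such subsequence is 19, 5, 9, 5, 12, 6, 34.

7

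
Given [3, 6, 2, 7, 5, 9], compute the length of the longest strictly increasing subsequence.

4

Let dp[i] be the longest increasing subsequence ending at position i. Then dp = [1, 2, 1, 3, 2, 4].
The maximum is 4; one witness is 3, 6, 7, 9 at positions 1,2,4,6.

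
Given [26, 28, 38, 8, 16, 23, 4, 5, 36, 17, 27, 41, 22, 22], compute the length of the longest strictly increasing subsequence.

Let dp[i] be the longest increasing subsequence ending at position i. Then dp = [1, 2, 3, 1, 2, 3, 1, 2, 4, 3, 4, 5, 4, 4].
The maximum is 5; one witness is 8, 16, 23, 36, 41 at positions 4,5,6,9,12.

5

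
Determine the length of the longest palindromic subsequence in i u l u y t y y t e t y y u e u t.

Using dp[i][j] = 2 + dp[i+1][j−1] if the ends match, else max(dp[i+1][j], dp[i][j−1]):
dp[1][17] = 11. A witness is uuyytetyyuu at positions 2,4,5,7,9,10,11,12,13,14,16.

11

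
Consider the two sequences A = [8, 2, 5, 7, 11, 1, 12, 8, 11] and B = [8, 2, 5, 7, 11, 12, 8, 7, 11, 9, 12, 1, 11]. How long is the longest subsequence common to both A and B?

8

A longest common subsequence is 8, 2, 5, 7, 11, 12, 8, 11 (length 8); the LCS DP confirms no longer common subsequence exists.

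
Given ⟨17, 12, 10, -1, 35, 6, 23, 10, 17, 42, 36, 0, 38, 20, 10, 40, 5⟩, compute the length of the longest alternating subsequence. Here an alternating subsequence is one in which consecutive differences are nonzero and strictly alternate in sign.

12

Track the best alternating length ending on an up-step vs a down-step at each position: up/down = 1/1, 1/2, 1/2, 1/2, 3/1, 3/4, 5/4, 5/6, 7/6, 7/1, 7/8, 3/8, 9/8, 9/10, 9/10, 11/8, 9/12.
The maximum over both is 12; one such subsequence is 17, 12, 35, 6, 23, 10, 42, 36, 38, 20, 40, 5.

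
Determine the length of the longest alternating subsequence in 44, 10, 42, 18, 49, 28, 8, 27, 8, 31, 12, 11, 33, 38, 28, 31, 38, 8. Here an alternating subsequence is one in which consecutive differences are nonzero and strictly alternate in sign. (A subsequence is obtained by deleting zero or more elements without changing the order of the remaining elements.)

14

A longest alternating subsequence is 44, 10, 42, 18, 49, 8, 27, 8, 31, 12, 33, 28, 31, 8 (positions 1,2,3,4,5,7,8,9,10,11,13,15,16,18); its 13 consecutive differences strictly alternate in sign, and length 14 is optimal.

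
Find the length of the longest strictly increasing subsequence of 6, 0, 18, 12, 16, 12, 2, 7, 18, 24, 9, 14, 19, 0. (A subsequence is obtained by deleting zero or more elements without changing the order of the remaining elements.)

One longest increasing subsequence is 0, 2, 7, 9, 14, 19 (positions 2,7,8,11,12,13), of length 6; no longer one exists.

6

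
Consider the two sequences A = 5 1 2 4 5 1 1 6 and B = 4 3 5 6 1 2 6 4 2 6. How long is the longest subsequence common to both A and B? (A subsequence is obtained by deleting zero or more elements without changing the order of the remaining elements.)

5

A longest common subsequence is 5, 1, 2, 4, 6 (length 5); the LCS DP confirms no longer common subsequence exists.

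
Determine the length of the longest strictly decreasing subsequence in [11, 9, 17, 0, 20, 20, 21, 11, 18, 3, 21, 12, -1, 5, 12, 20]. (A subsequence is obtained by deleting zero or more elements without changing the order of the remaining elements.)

4

One longest decreasing subsequence is 11, 9, 0, -1 (positions 1,2,4,13), of length 4; no longer one exists.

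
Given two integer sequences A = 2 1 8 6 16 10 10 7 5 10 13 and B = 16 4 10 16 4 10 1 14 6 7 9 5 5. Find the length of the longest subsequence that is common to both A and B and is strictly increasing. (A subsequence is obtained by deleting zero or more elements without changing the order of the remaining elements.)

3

For each value that appears in both, track the longest common increasing run ending there.
The best achievable length is 3; one witness is 1, 6, 7 (A-positions 2,4,8, B-positions 7,9,10).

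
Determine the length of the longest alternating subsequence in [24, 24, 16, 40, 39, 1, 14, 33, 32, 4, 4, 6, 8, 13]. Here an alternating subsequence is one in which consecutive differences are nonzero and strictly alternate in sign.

7

Track the best alternating length ending on an up-step vs a down-step at each position: up/down = 1/1, 1/1, 1/2, 3/1, 3/4, 1/4, 5/4, 5/4, 5/6, 5/6, 5/6, 7/6, 7/6, 7/6.
The maximum over both is 7; one such subsequence is 24, 16, 40, 1, 14, 4, 6.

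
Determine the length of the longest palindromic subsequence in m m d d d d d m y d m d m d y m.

One longest palindromic subsequence is mmdddddddmm (positions 1,2,3,4,5,6,7,10,12,13,16); it reads the same forward and backward, and the interval DP gives dp[1][16] = 11.

11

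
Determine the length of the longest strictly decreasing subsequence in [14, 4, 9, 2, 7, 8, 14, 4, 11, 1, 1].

5

Scanning left to right, the best length ending at each element is: 14→1, 4→2, 9→2, 2→3, 7→3, 8→3, 14→1, 4→4, 11→2, 1→5, 1→5.
So the longest decreasing subsequence has length 5, e.g. 14, 9, 7, 4, 1.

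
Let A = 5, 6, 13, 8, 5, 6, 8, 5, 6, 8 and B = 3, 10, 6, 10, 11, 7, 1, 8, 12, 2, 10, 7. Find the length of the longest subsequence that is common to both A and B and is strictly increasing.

A longest common strictly increasing subsequence is 6, 8 (length 2); it appears in order in both A and B, and no longer such subsequence exists.

2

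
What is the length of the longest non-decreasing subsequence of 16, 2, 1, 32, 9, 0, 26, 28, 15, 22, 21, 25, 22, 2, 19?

Let dp[i] be the longest non-decreasing subsequence ending at position i. Then dp = [1, 1, 1, 2, 2, 1, 3, 4, 3, 4, 4, 5, 5, 2, 4].
The maximum is 5; one witness is 2, 9, 15, 22, 25 at positions 2,5,9,10,12.

5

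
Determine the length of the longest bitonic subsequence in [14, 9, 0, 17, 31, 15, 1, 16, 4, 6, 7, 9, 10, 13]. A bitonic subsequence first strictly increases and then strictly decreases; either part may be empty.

8

One longest bitonic subsequence is 0, 1, 4, 6, 7, 9, 10, 13 (positions 3,7,9,10,11,12,13,14): it rises to 13 then falls. Length 8 is optimal.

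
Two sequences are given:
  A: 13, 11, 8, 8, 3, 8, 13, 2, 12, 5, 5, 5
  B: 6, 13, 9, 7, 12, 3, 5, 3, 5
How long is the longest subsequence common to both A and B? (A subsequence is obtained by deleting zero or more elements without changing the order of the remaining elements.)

A longest common subsequence is 13, 3, 5, 5 (length 4); the LCS DP confirms no longer common subsequence exists.

4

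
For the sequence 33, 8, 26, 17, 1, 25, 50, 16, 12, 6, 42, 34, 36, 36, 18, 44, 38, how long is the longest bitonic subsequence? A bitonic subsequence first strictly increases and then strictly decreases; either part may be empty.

One longest bitonic subsequence is 8, 17, 25, 50, 42, 36, 18 (positions 2,4,6,7,11,14,15): it rises to 50 then falls. Length 7 is optimal.

7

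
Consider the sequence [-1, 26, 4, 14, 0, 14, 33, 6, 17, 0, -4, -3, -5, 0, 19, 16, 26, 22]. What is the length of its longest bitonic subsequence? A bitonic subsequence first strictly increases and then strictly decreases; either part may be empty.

8

Let inc[i] be the LIS ending at i and dec[i] the longest strictly decreasing subsequence starting at i. inc = [1, 2, 2, 3, 2, 3, 4, 3, 4, 2, 1, 2, 1, 3, 5, 4, 6, 6], dec = [3, 6, 4, 5, 3, 5, 5, 4, 4, 3, 2, 2, 1, 1, 2, 1, 2, 1].
max_i inc[i]+dec[i]−1 = 8, with one witness -1, 4, 14, 33, 17, 0, -3, -5.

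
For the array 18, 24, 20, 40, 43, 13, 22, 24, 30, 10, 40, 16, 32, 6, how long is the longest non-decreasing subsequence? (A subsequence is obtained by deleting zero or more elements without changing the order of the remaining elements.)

6

Let dp[i] be the longest non-decreasing subsequence ending at position i. Then dp = [1, 2, 2, 3, 4, 1, 3, 4, 5, 1, 6, 2, 6, 1].
The maximum is 6; one witness is 18, 20, 22, 24, 30, 40 at positions 1,3,7,8,9,11.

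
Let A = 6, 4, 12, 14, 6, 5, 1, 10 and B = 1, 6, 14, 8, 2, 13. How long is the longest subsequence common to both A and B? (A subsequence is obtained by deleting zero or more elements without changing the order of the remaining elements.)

2

Backtracking the LCS table gives one alignment: 6 (A1,B2) → 14 (A4,B3).
So the longest common subsequence has length 2.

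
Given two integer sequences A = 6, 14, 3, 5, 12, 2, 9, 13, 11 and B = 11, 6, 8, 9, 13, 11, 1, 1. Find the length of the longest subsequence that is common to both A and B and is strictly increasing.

A longest common strictly increasing subsequence is 6, 9, 13 (length 3); it appears in order in both A and B, and no longer such subsequence exists.

3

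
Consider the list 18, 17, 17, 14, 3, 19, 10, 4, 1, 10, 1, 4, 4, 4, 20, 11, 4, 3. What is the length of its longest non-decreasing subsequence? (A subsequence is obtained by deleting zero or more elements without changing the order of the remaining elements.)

One longest non-decreasing subsequence is 3, 4, 4, 4, 4, 20 (positions 5,8,12,13,14,15), of length 6; no longer one exists.

6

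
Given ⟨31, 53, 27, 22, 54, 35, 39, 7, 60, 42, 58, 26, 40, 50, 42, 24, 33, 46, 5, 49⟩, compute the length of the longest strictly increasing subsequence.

Scanning left to right, the best length ending at each element is: 31→1, 53→2, 27→1, 22→1, 54→3, 35→2, 39→3, 7→1, 60→4, 42→4, 58→5, 26→2, 40→4, 50→5, 42→5, 24→2, 33→3, 46→6, 5→1, 49→7.
So the longest increasing subsequence has length 7, e.g. 31, 35, 39, 40, 42, 46, 49.

7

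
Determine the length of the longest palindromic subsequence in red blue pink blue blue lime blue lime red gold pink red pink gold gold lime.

7

Using dp[i][j] = 2 + dp[i+1][j−1] if the ends match, else max(dp[i+1][j], dp[i][j−1]):
dp[1][16] = 7. A witness is lime gold pink red pink gold lime at positions 6,10,11,12,13,15,16.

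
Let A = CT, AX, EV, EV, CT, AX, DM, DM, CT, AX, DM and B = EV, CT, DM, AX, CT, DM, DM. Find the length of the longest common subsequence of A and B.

5

Backtracking the LCS table gives one alignment: CT (A1,B2) → AX (A2,B4) → CT (A5,B5) → DM (A8,B6) → DM (A11,B7).
So the longest common subsequence has length 5.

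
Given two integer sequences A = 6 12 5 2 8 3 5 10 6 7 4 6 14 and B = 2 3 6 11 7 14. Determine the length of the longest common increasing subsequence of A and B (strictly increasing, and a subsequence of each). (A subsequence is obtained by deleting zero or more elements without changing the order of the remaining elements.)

For each value that appears in both, track the longest common increasing run ending there.
The best achievable length is 5; one witness is 2, 3, 6, 7, 14 (A-positions 4,6,9,10,13, B-positions 1,2,3,5,6).

5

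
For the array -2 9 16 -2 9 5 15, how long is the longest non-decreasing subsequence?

Let dp[i] be the longest non-decreasing subsequence ending at position i. Then dp = [1, 2, 3, 2, 3, 3, 4].
The maximum is 4; one witness is -2, 9, 9, 15 at positions 1,2,5,7.

4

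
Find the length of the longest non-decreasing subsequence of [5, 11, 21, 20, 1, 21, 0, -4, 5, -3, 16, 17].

4

One longest non-decreasing subsequence is 5, 11, 21, 21 (positions 1,2,3,6), of length 4; no longer one exists.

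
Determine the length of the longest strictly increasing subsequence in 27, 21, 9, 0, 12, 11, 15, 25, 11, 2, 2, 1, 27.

5

One longest increasing subsequence is 9, 12, 15, 25, 27 (positions 3,5,7,8,13), of length 5; no longer one exists.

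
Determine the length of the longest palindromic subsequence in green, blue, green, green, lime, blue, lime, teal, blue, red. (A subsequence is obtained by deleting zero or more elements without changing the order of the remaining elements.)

5

Using dp[i][j] = 2 + dp[i+1][j−1] if the ends match, else max(dp[i+1][j], dp[i][j−1]):
dp[1][10] = 5. A witness is blue lime blue lime blue at positions 2,5,6,7,9.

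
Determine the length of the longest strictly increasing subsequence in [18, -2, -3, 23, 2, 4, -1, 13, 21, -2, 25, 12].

Let dp[i] be the longest increasing subsequence ending at position i. Then dp = [1, 1, 1, 2, 2, 3, 2, 4, 5, 2, 6, 4].
The maximum is 6; one witness is -2, 2, 4, 13, 21, 25 at positions 2,5,6,8,9,11.

6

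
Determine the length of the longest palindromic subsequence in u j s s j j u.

6

One longest palindromic subsequence is ujssju (positions 1,2,3,4,6,7); it reads the same forward and backward, and the interval DP gives dp[1][7] = 6.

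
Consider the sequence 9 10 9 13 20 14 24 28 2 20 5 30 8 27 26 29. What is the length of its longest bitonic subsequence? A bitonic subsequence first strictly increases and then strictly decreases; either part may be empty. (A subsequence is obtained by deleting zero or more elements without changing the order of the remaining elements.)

Let inc[i] be the LIS ending at i and dec[i] the longest strictly decreasing subsequence starting at i. inc = [1, 2, 1, 3, 4, 4, 5, 6, 1, 5, 2, 7, 3, 6, 6, 7], dec = [2, 3, 2, 2, 3, 2, 3, 3, 1, 2, 1, 3, 1, 2, 1, 1].
max_i inc[i]+dec[i]−1 = 9, with one witness 9, 10, 13, 20, 24, 28, 30, 27, 26.

9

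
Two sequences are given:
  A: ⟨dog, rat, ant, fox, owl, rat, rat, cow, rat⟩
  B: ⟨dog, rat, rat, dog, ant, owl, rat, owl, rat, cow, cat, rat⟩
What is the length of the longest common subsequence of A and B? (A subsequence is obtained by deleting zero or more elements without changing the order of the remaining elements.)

Backtracking the LCS table gives one alignment: dog (A1,B1) → rat (A2,B3) → ant (A3,B5) → owl (A5,B6) → rat (A6,B7) → rat (A7,B9) → cow (A8,B10) → rat (A9,B12).
So the longest common subsequence has length 8.

8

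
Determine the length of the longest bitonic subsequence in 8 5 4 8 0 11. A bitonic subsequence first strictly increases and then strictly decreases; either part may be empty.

One longest bitonic subsequence is 8, 5, 4, 0 (positions 1,2,3,5): it rises to 8 then falls. Length 4 is optimal.

4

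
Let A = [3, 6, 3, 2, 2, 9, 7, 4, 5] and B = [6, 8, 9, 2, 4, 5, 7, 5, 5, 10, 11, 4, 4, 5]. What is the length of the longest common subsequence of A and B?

A longest common subsequence is 6, 2, 7, 4, 5 (length 5); the LCS DP confirms no longer common subsequence exists.

5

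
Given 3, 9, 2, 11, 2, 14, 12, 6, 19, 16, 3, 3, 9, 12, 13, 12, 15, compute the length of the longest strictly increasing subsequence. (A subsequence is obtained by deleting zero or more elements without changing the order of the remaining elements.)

6

One longest increasing subsequence is 3, 9, 11, 12, 13, 15 (positions 1,2,4,7,15,17), of length 6; no longer one exists.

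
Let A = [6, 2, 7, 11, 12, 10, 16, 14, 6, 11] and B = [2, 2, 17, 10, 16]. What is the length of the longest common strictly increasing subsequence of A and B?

For each value that appears in both, track the longest common increasing run ending there.
The best achievable length is 3; one witness is 2, 10, 16 (A-positions 2,6,7, B-positions 1,4,5).

3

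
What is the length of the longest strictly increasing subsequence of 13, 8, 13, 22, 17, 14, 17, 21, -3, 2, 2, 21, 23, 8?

6

Let dp[i] be the longest increasing subsequence ending at position i. Then dp = [1, 1, 2, 3, 3, 3, 4, 5, 1, 2, 2, 5, 6, 3].
The maximum is 6; one witness is 8, 13, 14, 17, 21, 23 at positions 2,3,6,7,8,13.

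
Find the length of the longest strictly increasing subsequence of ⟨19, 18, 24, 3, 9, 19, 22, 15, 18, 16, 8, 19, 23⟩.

6

One longest increasing subsequence is 3, 9, 15, 18, 19, 23 (positions 4,5,8,9,12,13), of length 6; no longer one exists.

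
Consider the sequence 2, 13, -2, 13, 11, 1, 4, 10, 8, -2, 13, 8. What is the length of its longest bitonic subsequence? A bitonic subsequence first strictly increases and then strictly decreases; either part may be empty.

One longest bitonic subsequence is 2, 13, 11, 10, 8, -2 (positions 1,2,5,8,9,10): it rises to 13 then falls. Length 6 is optimal.

6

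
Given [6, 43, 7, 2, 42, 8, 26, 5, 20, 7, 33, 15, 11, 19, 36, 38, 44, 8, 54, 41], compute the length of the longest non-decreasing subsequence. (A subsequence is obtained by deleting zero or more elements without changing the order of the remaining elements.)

Let dp[i] be the longest non-decreasing subsequence ending at position i. Then dp = [1, 2, 2, 1, 3, 3, 4, 2, 4, 3, 5, 4, 4, 5, 6, 7, 8, 4, 9, 8].
The maximum is 9; one witness is 6, 7, 8, 26, 33, 36, 38, 44, 54 at positions 1,3,6,7,11,15,16,17,19.

9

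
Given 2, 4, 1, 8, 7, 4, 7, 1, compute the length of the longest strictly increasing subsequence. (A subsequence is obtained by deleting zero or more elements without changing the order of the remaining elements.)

3

One longest increasing subsequence is 2, 4, 8 (positions 1,2,4), of length 3; no longer one exists.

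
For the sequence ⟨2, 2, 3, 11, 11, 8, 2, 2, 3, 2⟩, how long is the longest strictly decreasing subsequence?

4

Scanning left to right, the best length ending at each element is: 2→1, 2→1, 3→1, 11→1, 11→1, 8→2, 2→3, 2→3, 3→3, 2→4.
So the longest decreasing subsequence has length 4, e.g. 11, 8, 3, 2.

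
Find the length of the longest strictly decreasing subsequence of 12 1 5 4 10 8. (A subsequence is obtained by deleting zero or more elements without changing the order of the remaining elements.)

Scanning left to right, the best length ending at each element is: 12→1, 1→2, 5→2, 4→3, 10→2, 8→3.
So the longest decreasing subsequence has length 3, e.g. 12, 5, 4.

3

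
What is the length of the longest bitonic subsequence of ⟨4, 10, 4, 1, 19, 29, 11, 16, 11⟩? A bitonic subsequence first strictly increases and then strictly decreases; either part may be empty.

6

Let inc[i] be the LIS ending at i and dec[i] the longest strictly decreasing subsequence starting at i. inc = [1, 2, 1, 1, 3, 4, 3, 4, 3], dec = [2, 3, 2, 1, 3, 3, 1, 2, 1].
max_i inc[i]+dec[i]−1 = 6, with one witness 4, 10, 19, 29, 16, 11.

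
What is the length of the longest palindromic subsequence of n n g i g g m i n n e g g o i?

Using dp[i][j] = 2 + dp[i+1][j−1] if the ends match, else max(dp[i+1][j], dp[i][j−1]):
dp[1][15] = 8. A witness is iggnnggi at positions 4,5,6,9,10,12,13,15.

8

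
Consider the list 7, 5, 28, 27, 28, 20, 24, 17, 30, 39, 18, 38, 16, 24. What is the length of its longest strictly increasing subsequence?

5

Scanning left to right, the best length ending at each element is: 7→1, 5→1, 28→2, 27→2, 28→3, 20→2, 24→3, 17→2, 30→4, 39→5, 18→3, 38→5, 16→2, 24→4.
So the longest increasing subsequence has length 5, e.g. 7, 27, 28, 30, 39.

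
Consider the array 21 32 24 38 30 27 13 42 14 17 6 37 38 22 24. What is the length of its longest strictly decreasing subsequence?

5

Let dp[i] be the longest decreasing subsequence ending at position i. Then dp = [1, 1, 2, 1, 2, 3, 4, 1, 4, 4, 5, 2, 2, 4, 4].
The maximum is 5; one witness is 32, 30, 27, 13, 6 at positions 2,5,6,7,11.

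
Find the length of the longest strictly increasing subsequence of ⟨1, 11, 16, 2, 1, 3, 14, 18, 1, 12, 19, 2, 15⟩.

Let dp[i] be the longest increasing subsequence ending at position i. Then dp = [1, 2, 3, 2, 1, 3, 4, 5, 1, 4, 6, 2, 5].
The maximum is 6; one witness is 1, 2, 3, 14, 18, 19 at positions 1,4,6,7,8,11.

6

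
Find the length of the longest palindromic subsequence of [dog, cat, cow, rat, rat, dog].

4

One longest palindromic subsequence is dog rat rat dog (positions 1,4,5,6); it reads the same forward and backward, and the interval DP gives dp[1][6] = 4.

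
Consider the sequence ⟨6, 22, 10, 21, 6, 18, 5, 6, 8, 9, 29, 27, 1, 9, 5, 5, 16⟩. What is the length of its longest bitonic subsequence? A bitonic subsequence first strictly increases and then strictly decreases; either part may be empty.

Let inc[i] be the LIS ending at i and dec[i] the longest strictly decreasing subsequence starting at i. inc = [1, 2, 2, 3, 1, 3, 1, 2, 3, 4, 5, 5, 1, 4, 2, 2, 5], dec = [3, 5, 4, 4, 3, 3, 2, 2, 2, 2, 4, 3, 1, 2, 1, 1, 1].
max_i inc[i]+dec[i]−1 = 8, with one witness 5, 6, 8, 9, 29, 27, 9, 5.

8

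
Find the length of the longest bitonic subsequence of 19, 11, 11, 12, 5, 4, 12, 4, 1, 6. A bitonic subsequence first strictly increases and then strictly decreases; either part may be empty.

5

One longest bitonic subsequence is 19, 12, 5, 4, 1 (positions 1,4,5,8,9): it rises to 19 then falls. Length 5 is optimal.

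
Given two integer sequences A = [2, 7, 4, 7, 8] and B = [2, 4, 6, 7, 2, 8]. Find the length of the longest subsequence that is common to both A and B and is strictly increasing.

For each value that appears in both, track the longest common increasing run ending there.
The best achievable length is 4; one witness is 2, 4, 7, 8 (A-positions 1,3,4,5, B-positions 1,2,4,6).

4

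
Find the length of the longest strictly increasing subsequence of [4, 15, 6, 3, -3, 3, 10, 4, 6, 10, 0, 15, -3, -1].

One longest increasing subsequence is -3, 3, 4, 6, 10, 15 (positions 5,6,8,9,10,12), of length 6; no longer one exists.

6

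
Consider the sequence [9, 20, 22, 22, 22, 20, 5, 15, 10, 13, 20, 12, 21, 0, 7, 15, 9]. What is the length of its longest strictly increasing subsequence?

One longest increasing subsequence is 9, 10, 13, 20, 21 (positions 1,9,10,11,13), of length 5; no longer one exists.

5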